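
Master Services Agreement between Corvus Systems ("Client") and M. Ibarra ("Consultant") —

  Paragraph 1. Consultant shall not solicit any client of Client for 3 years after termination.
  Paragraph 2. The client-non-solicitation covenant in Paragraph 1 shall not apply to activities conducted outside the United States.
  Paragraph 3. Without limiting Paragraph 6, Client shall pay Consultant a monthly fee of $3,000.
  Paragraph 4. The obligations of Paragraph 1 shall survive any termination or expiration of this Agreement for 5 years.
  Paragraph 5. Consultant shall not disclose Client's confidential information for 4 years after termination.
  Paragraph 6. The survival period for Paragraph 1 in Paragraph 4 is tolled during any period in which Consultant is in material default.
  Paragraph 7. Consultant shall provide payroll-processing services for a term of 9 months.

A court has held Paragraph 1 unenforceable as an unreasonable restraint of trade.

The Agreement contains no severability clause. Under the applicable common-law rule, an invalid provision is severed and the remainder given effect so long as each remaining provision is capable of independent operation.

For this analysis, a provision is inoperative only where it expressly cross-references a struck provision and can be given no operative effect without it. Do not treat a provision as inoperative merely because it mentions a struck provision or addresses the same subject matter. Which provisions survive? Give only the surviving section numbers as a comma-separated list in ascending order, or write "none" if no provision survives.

Paragraph 1 is struck. Paragraph 2 does nothing except set the carve-out from the client-non-solicitation covenant by reference to Paragraph 1; with Paragraph 1 gone it has no independent effect and is inoperative. Paragraph 4 has no operative effect of its own apart from Paragraph 1 and is therefore inoperative. Paragraph 6 does nothing except set the tolling of the survival period for Paragraph 1 by reference to Paragraph 4; with Paragraph 4 gone it has no independent effect and is inoperative. Although Paragraph 3 refers to Paragraph 6, its operative terms do not depend on Paragraph 6, so it remains in effect. Under the stated default rule, only provisions that cannot operate independently fall away; the rest are enforced. Paragraph 3, Paragraph 5, and Paragraph 7 remain in effect.

3, 5, 7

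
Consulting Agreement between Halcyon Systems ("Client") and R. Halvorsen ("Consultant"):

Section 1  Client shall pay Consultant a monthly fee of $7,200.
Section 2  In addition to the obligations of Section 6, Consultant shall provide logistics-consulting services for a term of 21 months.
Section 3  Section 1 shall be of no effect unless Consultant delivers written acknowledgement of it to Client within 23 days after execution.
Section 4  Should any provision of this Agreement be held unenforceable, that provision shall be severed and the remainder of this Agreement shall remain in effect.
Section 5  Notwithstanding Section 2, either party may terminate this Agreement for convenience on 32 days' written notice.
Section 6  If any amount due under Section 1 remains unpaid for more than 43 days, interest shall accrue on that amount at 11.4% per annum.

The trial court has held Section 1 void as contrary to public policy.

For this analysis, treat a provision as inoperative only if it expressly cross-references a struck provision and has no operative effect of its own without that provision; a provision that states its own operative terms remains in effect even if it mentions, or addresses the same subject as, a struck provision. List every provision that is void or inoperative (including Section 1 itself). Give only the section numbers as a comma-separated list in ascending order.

Section 1 is struck. The only function of Section 3 is the acknowledgement condition for Section 1, so it cannot stand once Section 1 is removed. The whole of Section 6 is the default interest on the monthly fee, defined by reference to Section 1, so Section 6 cannot stand once Section 1 is removed. Section 2 mentions Section 6 but its own obligation stands independently of Section 6, so Section 2 is not affected. Section 4 is a severability clause and preserves every provision that can still be given independent effect. The provisions still in force are Section 2, Section 4, and Section 5.

1, 3, 6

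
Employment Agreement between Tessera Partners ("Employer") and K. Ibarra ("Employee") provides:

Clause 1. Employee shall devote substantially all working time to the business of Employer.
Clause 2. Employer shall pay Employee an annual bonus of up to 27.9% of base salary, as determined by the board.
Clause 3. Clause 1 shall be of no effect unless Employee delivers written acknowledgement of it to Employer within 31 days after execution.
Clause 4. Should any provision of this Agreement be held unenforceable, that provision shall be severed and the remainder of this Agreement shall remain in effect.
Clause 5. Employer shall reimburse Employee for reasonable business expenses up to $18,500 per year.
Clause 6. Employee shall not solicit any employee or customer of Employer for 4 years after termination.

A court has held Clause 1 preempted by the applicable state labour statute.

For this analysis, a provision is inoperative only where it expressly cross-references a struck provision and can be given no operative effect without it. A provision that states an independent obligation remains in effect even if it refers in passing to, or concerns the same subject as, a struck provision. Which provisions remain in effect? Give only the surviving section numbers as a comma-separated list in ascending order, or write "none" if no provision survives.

Clause 1 is struck. The only function of Clause 3 is the acknowledgement condition for Clause 1, so it cannot stand once Clause 1 is removed. Clause 4 is a severability clause and preserves every provision that can still be given independent effect. That leaves Clause 2, Clause 4, Clause 5, and Clause 6 in effect.

2, 4, 5, 6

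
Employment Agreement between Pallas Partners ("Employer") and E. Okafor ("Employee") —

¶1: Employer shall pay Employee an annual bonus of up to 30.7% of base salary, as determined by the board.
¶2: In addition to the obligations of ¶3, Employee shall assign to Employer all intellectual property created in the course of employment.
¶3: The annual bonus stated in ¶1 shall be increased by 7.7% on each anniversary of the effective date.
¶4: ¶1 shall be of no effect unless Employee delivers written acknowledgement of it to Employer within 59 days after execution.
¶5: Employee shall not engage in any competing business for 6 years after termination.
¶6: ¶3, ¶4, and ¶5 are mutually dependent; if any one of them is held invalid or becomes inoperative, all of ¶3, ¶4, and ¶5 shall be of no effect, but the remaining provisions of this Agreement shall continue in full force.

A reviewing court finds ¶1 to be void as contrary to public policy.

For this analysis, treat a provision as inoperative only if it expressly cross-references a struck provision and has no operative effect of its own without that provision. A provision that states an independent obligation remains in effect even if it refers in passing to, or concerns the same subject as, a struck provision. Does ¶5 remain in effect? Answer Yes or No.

No

¶1 is struck. ¶3 does nothing except set the escalation of the annual bonus by reference to ¶1; with ¶1 gone it has no independent effect and is inoperative. ¶4 has no operative effect of its own apart from ¶1 and is therefore inoperative. ¶2 mentions ¶3 but its own obligation stands independently of ¶3, so ¶2 is not affected. ¶6 declares ¶3, ¶4, and ¶5 mutually dependent; since one of them has fallen, all of them are of no effect. That brings down ¶5 as well. The remainder continues in force under ¶6. The provisions still in force are ¶2 and ¶6. ¶5 is among the inoperative provisions, so the answer is no.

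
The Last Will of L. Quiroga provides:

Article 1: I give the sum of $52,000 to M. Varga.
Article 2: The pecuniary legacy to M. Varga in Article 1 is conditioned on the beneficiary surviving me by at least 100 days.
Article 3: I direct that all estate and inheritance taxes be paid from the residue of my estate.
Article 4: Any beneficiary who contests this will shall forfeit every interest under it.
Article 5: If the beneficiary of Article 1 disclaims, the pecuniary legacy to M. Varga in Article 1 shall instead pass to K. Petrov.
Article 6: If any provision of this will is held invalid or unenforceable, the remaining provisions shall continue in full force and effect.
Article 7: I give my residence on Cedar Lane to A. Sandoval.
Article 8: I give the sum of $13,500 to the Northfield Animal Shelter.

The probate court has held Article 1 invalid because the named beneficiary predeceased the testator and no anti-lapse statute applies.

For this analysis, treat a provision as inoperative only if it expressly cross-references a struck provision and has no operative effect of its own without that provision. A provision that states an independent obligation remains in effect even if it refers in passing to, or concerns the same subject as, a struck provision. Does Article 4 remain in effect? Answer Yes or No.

Article 1 is struck. The only function of Article 2 is the survivorship condition on Article 1, so it cannot stand once Article 1 is removed. The only function of Article 5 is the alternative disposition for Article 1, so it cannot stand once Article 1 is removed. Article 6 is a severability clause and preserves every provision that can still be given independent effect. That leaves Article 3, Article 4, Article 6, Article 7, and Article 8 in effect. Article 4 is among the surviving provisions, so the answer is yes.

Yes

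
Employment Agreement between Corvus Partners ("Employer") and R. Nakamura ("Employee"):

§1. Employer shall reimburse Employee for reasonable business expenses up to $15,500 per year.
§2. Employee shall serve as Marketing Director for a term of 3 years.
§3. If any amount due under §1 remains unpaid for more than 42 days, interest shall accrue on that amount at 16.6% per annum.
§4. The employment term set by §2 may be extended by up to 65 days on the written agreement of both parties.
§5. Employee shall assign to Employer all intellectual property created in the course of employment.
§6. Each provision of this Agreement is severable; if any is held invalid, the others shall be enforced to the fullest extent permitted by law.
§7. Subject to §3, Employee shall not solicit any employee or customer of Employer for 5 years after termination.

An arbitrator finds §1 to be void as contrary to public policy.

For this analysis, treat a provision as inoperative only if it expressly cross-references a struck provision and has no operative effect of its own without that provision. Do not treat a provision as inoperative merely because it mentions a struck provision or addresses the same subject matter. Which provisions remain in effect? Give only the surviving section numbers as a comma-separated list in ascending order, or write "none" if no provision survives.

2, 4, 5, 6, 7

§1 is struck. The whole of §3 is the default interest on the expense-reimbursement cap, defined by reference to §1, so §3 cannot stand once §1 is removed. Although §7 refers to §3, its operative terms do not depend on §3, so it remains in effect. Under the severability clause in §6, the remaining provisions continue in force. §2, §4, §5, §6, and §7 remain in effect.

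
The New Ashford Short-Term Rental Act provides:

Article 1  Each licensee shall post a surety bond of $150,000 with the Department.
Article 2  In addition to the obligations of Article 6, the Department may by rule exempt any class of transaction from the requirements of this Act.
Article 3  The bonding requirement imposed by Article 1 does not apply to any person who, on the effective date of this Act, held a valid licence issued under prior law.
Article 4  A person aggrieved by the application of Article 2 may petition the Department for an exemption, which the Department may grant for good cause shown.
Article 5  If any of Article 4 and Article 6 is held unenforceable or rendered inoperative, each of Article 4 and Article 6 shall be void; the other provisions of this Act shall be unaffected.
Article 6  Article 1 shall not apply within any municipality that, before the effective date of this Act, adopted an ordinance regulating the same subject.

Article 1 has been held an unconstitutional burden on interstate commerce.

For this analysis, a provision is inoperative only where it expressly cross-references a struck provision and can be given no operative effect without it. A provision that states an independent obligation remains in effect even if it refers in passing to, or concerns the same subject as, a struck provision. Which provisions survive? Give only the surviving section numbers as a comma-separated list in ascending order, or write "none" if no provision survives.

2, 5

Article 1 is struck. Article 3 operates only by reference to Article 1, so it falls with Article 1. Article 6 has no operative effect of its own apart from Article 1 and is therefore inoperative. Article 2 mentions Article 6 but its own obligation stands independently of Article 6, so Article 2 is not affected. Article 5 declares Article 4 and Article 6 mutually dependent; since one of them has fallen, all of them are of no effect. That brings down Article 4 as well. The remainder continues in force under Article 5. Article 2 and Article 5 remain in effect.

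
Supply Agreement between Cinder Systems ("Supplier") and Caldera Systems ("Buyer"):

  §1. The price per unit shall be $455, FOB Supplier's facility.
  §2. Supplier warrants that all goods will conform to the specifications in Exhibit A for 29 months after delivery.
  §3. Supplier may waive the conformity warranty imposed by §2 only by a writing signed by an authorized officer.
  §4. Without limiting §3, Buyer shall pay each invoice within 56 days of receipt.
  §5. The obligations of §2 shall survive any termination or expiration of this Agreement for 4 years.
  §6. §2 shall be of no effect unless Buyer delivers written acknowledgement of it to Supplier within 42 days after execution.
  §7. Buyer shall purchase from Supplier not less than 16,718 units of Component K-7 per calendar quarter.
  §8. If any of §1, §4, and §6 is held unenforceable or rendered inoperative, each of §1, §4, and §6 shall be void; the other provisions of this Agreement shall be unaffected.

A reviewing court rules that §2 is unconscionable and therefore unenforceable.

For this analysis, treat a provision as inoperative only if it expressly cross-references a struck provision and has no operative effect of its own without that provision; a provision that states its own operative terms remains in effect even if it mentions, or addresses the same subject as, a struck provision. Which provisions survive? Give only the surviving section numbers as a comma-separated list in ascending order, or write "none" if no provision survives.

§2 is struck. §3 merely fixes the waiver condition for §2; with §2 gone it has nothing to operate on and falls away. §5 operates only by reference to §2, so it falls with §2. The only function of §6 is the acknowledgement condition for §2, so it cannot stand once §2 is removed. §8 declares §1, §4, and §6 mutually dependent; since one of them has fallen, all of them are of no effect. That brings down §1 and §4 as well. The remainder continues in force under §8. That leaves §7 and §8 in effect.

7, 8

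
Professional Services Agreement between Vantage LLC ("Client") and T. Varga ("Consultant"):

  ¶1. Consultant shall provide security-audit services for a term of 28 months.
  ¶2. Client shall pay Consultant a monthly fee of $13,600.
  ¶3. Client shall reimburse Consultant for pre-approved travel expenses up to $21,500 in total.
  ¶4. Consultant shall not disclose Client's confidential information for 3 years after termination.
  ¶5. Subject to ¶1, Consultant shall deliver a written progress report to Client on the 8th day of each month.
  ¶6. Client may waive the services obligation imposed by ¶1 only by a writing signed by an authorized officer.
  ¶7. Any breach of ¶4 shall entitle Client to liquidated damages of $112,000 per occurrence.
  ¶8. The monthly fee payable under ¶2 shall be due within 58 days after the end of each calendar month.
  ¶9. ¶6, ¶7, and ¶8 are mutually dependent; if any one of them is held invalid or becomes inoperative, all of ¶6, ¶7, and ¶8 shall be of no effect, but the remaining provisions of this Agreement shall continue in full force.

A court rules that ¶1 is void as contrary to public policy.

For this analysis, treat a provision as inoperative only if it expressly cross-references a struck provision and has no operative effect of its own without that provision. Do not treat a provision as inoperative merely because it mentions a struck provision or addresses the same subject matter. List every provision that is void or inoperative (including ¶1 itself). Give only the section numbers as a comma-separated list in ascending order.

1, 6, 7, 8

¶1 is struck. ¶6 merely fixes the waiver condition for ¶1; with ¶1 gone it has nothing to operate on and falls away. Although ¶5 refers to ¶1, its operative terms do not depend on ¶1, so it remains in effect. ¶9 declares ¶6, ¶7, and ¶8 mutually dependent; since one of them has fallen, all of them are of no effect. That brings down ¶7 and ¶8 as well. The remainder continues in force under ¶9. That leaves ¶2, ¶3, ¶4, ¶5, and ¶9 in effect.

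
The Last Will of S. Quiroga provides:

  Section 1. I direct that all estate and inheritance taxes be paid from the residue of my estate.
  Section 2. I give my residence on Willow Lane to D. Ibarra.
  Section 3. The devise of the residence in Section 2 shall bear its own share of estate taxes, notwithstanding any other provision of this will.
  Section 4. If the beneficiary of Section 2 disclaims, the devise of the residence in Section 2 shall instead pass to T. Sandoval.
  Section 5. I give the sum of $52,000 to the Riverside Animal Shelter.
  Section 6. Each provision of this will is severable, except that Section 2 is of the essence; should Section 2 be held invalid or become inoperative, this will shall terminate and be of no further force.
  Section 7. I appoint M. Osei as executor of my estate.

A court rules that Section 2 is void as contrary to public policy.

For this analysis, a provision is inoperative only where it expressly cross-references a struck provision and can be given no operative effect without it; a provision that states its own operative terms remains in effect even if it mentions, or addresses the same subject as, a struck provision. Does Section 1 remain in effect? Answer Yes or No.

No

Section 2 is struck. The only function of Section 3 is the tax charge on Section 2, so it cannot stand once Section 2 is removed. Section 4 operates only by reference to Section 2, so it falls with Section 2. Section 6 makes Section 2 an essential term, and Section 2 is the provision held invalid; under Section 6, the entire will is therefore void. No provision of the will survives. Section 1 is among the inoperative provisions, so the answer is no.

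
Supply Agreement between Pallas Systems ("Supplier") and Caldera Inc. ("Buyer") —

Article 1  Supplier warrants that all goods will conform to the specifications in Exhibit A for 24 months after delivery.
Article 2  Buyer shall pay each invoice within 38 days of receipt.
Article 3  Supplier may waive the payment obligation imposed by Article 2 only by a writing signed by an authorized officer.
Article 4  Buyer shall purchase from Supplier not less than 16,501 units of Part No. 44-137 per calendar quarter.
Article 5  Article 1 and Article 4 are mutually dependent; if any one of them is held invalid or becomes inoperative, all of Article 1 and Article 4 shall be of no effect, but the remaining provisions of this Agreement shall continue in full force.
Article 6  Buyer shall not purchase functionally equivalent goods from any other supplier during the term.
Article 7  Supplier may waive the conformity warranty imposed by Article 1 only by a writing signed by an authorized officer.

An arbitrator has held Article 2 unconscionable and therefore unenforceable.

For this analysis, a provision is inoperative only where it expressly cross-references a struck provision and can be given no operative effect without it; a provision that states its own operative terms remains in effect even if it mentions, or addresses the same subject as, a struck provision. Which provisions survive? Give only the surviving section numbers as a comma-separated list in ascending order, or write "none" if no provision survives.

Article 2 is struck. Article 3 merely fixes the waiver condition for Article 2; with Article 2 gone it has nothing to operate on and falls away. Article 5 ties Article 1 and Article 4 together, but none of those is affected here; the remaining provisions continue in force under Article 5. That leaves Article 1, Article 4, Article 5, Article 6, and Article 7 in effect.

1, 4, 5, 6, 7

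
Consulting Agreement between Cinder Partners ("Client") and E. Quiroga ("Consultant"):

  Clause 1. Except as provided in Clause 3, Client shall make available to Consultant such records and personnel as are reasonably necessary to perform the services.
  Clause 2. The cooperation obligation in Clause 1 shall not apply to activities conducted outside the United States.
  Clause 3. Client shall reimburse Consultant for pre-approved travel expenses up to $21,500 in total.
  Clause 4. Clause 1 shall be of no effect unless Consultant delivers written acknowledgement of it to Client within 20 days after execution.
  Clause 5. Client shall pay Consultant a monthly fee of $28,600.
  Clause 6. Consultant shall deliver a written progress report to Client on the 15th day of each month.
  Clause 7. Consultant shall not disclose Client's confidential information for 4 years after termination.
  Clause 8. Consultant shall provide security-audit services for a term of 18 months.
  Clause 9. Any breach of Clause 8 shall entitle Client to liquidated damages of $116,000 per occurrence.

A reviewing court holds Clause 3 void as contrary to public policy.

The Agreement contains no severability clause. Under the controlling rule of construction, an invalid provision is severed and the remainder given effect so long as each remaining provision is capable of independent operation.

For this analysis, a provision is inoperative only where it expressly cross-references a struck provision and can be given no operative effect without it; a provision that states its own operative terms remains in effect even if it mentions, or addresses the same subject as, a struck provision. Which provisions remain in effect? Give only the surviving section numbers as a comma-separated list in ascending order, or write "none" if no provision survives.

Clause 3 is struck. Although Clause 1 refers to Clause 3, its operative terms do not depend on Clause 3, so it remains in effect. No other provision's operative terms depend on Clause 3. With no severability clause, the stated default rule severs what cannot stand and enforces each remaining provision that can operate on its own. Clause 1, Clause 2, Clause 4, Clause 5, Clause 6, Clause 7, Clause 8, and Clause 9 remain in effect.

1, 2, 4, 5, 6, 7, 8, 9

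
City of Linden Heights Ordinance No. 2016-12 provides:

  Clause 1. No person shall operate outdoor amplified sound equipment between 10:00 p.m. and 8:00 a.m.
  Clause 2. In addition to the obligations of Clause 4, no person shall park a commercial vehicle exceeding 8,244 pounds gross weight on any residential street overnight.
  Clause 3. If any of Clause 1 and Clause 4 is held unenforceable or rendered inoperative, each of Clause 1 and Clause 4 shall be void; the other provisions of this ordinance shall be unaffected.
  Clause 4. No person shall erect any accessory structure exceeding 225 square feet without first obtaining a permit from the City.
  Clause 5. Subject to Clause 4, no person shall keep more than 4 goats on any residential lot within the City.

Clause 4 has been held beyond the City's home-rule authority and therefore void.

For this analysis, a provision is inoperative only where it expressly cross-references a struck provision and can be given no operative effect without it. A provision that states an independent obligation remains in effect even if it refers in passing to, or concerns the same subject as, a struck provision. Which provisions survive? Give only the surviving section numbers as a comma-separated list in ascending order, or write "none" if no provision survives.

Clause 4 is struck. Clause 2 mentions Clause 4 but its own obligation stands independently of Clause 4, so Clause 2 is not affected. Although Clause 5 refers to Clause 4, its operative terms do not depend on Clause 4, so it remains in effect. Nothing else in the ordinance is defined by reference to Clause 4. Clause 3 declares Clause 1 and Clause 4 mutually dependent; since one of them has fallen, all of them are of no effect. That brings down Clause 1 as well. The remainder continues in force under Clause 3. That leaves Clause 2, Clause 3, and Clause 5 in effect.

2, 3, 5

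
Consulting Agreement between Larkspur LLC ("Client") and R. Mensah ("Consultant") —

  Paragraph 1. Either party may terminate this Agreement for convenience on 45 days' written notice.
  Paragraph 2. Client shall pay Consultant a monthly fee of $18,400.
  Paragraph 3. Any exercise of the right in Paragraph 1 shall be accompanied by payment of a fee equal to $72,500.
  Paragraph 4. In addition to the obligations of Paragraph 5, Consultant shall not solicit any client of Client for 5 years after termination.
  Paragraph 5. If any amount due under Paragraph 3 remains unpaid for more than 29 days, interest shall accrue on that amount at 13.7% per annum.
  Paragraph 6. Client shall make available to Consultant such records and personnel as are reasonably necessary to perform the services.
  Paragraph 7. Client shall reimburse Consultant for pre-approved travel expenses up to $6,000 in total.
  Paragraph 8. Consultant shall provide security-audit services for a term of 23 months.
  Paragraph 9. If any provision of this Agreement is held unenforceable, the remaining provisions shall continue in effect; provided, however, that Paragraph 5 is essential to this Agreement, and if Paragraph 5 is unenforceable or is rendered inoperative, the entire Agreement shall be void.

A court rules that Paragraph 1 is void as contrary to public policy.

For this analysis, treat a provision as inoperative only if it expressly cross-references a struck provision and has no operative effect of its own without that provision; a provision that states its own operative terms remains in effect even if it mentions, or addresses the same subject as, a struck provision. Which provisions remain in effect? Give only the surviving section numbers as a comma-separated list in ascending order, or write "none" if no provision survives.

none

Paragraph 1 is struck. Paragraph 3 operates only by reference to Paragraph 1, so it falls with Paragraph 1. Paragraph 5 operates only by reference to Paragraph 3, so it falls with Paragraph 3. Paragraph 9 makes Paragraph 5 an essential term, and Paragraph 5 has been rendered inoperative by the cascade; under Paragraph 9, the entire Agreement is therefore void. No provision of the Agreement survives.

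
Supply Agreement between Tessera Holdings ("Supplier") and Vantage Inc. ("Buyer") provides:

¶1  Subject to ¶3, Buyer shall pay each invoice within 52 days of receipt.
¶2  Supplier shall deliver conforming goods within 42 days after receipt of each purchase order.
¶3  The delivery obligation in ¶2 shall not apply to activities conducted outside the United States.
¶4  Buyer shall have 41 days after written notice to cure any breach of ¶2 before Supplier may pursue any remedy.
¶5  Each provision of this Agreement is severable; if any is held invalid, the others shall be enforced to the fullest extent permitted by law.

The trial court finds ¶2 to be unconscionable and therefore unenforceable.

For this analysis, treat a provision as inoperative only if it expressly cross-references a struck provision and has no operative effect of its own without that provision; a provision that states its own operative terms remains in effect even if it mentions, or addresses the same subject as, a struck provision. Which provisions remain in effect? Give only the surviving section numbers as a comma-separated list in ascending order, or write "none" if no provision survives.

1, 5

¶2 is struck. ¶3 does nothing except set the carve-out from the delivery obligation by reference to ¶2; with ¶2 gone it has no independent effect and is inoperative. ¶4 operates only by reference to ¶2, so it falls with ¶2. ¶1 mentions ¶3 but its own obligation stands independently of ¶3, so ¶1 is not affected. Under the severability clause in ¶5, the remaining provisions continue in force. ¶1 and ¶5 remain in effect.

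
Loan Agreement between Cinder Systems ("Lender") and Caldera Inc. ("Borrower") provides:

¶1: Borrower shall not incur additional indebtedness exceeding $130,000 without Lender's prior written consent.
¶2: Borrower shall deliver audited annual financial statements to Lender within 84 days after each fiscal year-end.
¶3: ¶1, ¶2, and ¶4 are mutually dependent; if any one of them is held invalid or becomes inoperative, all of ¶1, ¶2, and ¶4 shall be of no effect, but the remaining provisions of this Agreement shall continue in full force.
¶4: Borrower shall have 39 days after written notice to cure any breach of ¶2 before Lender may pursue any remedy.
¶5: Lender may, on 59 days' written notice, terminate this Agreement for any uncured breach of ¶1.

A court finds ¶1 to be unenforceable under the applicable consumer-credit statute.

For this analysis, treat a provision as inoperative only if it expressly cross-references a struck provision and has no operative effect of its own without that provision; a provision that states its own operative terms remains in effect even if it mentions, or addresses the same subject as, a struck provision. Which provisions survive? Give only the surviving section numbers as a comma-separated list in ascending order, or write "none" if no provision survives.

3

¶1 is struck. ¶5 has no operative effect of its own apart from ¶1 and is therefore inoperative. ¶3 declares ¶1, ¶2, and ¶4 mutually dependent; since one of them has fallen, all of them are of no effect. That brings down ¶2 and ¶4 as well. The remainder continues in force under ¶3. Only ¶3 remains in effect.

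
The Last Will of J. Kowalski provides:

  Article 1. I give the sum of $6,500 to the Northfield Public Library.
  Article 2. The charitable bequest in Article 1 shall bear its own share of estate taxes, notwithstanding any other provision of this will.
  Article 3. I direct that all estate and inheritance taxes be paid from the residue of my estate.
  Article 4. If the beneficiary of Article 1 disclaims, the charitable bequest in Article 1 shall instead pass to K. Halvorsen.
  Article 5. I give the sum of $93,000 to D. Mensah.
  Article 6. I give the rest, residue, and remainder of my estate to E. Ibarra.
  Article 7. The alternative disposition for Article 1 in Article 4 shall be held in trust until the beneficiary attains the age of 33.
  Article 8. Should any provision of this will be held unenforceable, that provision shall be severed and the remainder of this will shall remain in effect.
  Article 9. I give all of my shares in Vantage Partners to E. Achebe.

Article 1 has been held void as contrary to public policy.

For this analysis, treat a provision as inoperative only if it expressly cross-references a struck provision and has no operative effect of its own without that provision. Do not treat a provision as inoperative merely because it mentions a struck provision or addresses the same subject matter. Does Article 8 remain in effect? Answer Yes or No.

Yes

Article 1 is struck. Article 2 operates only by reference to Article 1, so it falls with Article 1. Article 4 operates only by reference to Article 1, so it falls with Article 1. Article 7 merely fixes the trust for Article 4; with Article 4 gone it has nothing to operate on and falls away. Under the severability clause in Article 8, the remaining provisions continue in force. The provisions still in force are Article 3, Article 5, Article 6, Article 8, and Article 9. Article 8 is among the surviving provisions, so the answer is yes.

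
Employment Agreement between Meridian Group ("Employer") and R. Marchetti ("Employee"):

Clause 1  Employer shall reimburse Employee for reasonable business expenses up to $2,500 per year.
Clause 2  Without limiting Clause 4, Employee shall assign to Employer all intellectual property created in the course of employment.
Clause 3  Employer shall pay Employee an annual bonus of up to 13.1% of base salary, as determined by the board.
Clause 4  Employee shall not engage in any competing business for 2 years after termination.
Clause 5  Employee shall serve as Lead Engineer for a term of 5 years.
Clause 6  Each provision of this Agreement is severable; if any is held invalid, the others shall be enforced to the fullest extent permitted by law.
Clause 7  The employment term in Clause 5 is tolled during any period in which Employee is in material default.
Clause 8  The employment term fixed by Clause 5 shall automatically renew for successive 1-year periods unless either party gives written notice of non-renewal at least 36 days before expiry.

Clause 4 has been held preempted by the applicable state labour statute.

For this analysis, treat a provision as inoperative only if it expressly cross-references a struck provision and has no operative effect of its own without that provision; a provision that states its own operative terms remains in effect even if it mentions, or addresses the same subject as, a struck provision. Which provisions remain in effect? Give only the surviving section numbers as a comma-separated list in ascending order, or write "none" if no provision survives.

1, 2, 3, 5, 6, 7, 8

Clause 4 is struck. Clause 2 mentions Clause 4 but its own obligation stands independently of Clause 4, so Clause 2 is not affected. Nothing else in the Agreement is defined by reference to Clause 4. Clause 6 is a severability clause and preserves every provision that can still be given independent effect. The provisions still in force are Clause 1, Clause 2, Clause 3, Clause 5, Clause 6, Clause 7, and Clause 8.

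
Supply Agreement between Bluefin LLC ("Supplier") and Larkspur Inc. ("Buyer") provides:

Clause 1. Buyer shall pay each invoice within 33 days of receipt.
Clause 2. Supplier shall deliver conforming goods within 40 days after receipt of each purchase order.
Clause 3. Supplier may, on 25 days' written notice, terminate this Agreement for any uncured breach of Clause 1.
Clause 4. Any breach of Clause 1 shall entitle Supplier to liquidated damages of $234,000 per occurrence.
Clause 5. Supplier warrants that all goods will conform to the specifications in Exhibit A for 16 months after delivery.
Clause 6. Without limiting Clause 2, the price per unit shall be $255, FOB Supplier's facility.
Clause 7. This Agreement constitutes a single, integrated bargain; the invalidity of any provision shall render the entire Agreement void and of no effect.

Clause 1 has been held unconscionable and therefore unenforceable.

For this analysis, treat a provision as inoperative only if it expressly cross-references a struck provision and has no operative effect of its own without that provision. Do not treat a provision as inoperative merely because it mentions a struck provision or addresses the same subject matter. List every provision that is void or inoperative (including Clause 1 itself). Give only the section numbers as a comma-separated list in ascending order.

1, 2, 3, 4, 5, 6, 7

Clause 1 is struck. Clause 3 has no operative effect of its own apart from Clause 1 and is therefore inoperative. Clause 4 does nothing except set the liquidated-damages amount by reference to Clause 1; with Clause 1 gone it has no independent effect and is inoperative. Clause 7 provides that the Agreement is not severable, so the invalidity of any one provision voids the entire Agreement. No provision of the Agreement survives.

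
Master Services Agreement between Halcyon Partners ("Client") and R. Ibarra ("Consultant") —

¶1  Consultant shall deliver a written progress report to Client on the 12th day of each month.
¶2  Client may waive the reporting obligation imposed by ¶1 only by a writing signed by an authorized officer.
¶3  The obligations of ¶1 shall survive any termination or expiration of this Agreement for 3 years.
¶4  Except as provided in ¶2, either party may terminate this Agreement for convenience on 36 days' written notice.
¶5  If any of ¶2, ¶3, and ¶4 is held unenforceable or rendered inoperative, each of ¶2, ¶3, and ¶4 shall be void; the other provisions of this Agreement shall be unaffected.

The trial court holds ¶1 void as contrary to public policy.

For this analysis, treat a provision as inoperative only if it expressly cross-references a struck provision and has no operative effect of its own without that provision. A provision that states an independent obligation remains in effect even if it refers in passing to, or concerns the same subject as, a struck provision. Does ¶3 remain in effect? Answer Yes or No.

¶1 is struck. The only function of ¶2 is the waiver condition for ¶1, so it cannot stand once ¶1 is removed. The only function of ¶3 is the survival period for ¶1, so it cannot stand once ¶1 is removed. ¶5 declares ¶2, ¶3, and ¶4 mutually dependent; since one of them has fallen, all of them are of no effect. That brings down ¶4 as well. The remainder continues in force under ¶5. Only ¶5 remains in effect. ¶3 is among the inoperative provisions, so the answer is no.

No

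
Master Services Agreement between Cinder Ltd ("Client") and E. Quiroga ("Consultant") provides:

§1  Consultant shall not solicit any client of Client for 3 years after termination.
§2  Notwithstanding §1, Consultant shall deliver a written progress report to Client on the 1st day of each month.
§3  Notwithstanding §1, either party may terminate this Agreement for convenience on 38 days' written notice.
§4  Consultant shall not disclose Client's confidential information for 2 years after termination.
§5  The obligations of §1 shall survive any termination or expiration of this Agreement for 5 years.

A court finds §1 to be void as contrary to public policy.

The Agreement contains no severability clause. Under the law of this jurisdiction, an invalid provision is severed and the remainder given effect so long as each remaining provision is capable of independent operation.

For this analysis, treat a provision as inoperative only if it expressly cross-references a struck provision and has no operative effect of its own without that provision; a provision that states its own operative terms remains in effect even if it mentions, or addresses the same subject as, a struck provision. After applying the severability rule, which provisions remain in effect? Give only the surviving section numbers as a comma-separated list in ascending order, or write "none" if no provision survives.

§1 is struck. §5 merely fixes the survival period for §1; with §1 gone it has nothing to operate on and falls away. §2 mentions §1 but its own obligation stands independently of §1, so §2 is not affected. Although §3 refers to §1, its operative terms do not depend on §1, so it remains in effect. Under the stated default rule, only provisions that cannot operate independently fall away; the rest are enforced. The provisions still in force are §2, §3, and §4.

2, 3, 4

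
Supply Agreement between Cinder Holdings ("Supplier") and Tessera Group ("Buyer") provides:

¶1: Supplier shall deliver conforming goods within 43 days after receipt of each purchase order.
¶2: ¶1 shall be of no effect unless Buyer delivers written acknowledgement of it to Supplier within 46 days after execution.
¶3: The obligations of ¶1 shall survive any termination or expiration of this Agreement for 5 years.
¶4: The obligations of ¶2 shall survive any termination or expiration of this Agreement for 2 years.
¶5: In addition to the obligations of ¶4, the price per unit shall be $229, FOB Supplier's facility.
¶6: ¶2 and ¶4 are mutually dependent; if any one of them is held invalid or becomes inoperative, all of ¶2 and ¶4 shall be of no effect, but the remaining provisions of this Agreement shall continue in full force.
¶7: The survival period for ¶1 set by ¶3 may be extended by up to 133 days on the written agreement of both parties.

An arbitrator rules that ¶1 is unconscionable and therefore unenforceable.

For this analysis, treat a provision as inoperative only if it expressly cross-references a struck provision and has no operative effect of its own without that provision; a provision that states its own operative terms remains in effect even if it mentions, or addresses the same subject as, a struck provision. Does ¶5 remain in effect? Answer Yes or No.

Yes

¶1 is struck. ¶2 operates only by reference to ¶1, so it falls with ¶1. The only function of ¶3 is the survival period for ¶1, so it cannot stand once ¶1 is removed. ¶4 merely fixes the survival period for ¶2; with ¶2 gone it has nothing to operate on and falls away. ¶7 does nothing except set the extension of the survival period for ¶1 by reference to ¶3; with ¶3 gone it has no independent effect and is inoperative. ¶5 mentions ¶4 but its own obligation stands independently of ¶4, so ¶5 is not affected. ¶6 declares ¶2 and ¶4 mutually dependent; since one of them has fallen, all of them are of no effect. The remainder continues in force under ¶6. That leaves ¶5 and ¶6 in effect. ¶5 is among the surviving provisions, so the answer is yes.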